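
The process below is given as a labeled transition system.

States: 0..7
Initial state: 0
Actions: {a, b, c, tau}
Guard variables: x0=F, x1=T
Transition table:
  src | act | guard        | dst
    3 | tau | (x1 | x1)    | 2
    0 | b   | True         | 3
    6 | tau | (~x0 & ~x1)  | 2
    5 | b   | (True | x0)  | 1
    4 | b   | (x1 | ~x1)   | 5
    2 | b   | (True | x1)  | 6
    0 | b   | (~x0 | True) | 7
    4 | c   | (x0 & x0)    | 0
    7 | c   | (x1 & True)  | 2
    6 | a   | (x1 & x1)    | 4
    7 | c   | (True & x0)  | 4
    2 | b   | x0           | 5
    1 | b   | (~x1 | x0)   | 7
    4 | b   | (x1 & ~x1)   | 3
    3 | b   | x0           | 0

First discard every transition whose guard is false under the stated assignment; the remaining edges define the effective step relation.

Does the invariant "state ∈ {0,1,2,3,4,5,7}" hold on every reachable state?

Inv-set: {0,1,2,3,4,5,7}
Reach set: {0,1,2,3,4,5,6,7}
  0: ok
  1: ok
  2: ok
  3: ok
  4: ok
  5: ok
  6: outside
  7: ok
reach 6 via b·tau·b — violates

Answer: INVARIANT VIOLATED at state 6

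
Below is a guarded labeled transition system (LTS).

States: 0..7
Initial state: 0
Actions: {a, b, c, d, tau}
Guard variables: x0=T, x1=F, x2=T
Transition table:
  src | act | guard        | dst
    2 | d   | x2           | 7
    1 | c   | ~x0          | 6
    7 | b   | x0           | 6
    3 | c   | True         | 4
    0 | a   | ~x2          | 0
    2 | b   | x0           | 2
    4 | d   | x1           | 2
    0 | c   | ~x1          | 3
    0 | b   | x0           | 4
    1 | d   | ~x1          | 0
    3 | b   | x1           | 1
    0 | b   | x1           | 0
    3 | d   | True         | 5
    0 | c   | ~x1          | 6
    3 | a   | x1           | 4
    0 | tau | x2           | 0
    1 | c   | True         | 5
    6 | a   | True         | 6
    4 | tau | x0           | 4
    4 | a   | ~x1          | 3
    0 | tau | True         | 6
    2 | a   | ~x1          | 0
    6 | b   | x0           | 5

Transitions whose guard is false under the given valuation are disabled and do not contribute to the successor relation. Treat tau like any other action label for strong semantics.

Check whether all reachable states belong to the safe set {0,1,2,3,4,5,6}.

Safe = {0,1,2,3,4,5,6}
Reachable = {0,3,4,5,6}
  0: safe
  3: safe
  4: safe
  5: safe
  6: safe

Answer: INVARIANT HOLDS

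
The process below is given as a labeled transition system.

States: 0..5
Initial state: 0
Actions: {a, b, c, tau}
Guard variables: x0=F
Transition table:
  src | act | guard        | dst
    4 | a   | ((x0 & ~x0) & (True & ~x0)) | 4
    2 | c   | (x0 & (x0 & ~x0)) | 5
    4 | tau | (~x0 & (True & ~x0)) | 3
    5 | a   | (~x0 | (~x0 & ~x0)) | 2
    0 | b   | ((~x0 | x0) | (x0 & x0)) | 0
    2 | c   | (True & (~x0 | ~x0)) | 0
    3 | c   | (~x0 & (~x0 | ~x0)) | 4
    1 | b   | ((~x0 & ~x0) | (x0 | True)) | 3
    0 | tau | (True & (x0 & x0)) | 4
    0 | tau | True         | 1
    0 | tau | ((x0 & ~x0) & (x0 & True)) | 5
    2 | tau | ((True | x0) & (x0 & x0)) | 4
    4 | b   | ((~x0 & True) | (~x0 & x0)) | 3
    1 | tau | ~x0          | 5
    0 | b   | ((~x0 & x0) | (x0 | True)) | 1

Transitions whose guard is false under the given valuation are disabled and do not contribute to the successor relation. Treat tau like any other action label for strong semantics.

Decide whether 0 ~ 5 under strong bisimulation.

Answer: NOT BISIMILAR

Working:
Compute ~ classes (split until stable):
  round 0: {{0,1,2,3,4,5}}
  round 1: {{0,1,4},{2,3},{5}}
  round 2: {{0},{1},{2,3},{4},{5}}
  round 3: {{0},{1},{2},{3},{4},{5}}
stable after 4 split(s): 6 block(s)
[0]={0}  [5]={5}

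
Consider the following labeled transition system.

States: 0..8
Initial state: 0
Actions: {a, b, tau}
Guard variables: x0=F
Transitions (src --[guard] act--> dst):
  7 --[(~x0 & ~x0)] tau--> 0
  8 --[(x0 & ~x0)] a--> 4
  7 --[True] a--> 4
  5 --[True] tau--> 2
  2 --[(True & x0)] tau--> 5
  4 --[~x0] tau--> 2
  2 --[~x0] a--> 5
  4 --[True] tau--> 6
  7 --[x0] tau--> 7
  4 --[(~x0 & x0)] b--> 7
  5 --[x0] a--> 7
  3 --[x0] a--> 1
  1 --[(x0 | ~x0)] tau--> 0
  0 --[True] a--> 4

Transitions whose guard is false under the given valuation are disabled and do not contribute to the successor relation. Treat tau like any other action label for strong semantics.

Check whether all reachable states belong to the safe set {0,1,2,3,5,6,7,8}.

Answer: INVARIANT VIOLATED at state 4

Analysis:
Safe = {0,1,2,3,5,6,7,8}
Reach set: {0,2,4,5,6}
  0: ✓
  2: ✓
  4: ✗ unsafe
  5: ✓
  6: ✓
witness against invariant: a → 4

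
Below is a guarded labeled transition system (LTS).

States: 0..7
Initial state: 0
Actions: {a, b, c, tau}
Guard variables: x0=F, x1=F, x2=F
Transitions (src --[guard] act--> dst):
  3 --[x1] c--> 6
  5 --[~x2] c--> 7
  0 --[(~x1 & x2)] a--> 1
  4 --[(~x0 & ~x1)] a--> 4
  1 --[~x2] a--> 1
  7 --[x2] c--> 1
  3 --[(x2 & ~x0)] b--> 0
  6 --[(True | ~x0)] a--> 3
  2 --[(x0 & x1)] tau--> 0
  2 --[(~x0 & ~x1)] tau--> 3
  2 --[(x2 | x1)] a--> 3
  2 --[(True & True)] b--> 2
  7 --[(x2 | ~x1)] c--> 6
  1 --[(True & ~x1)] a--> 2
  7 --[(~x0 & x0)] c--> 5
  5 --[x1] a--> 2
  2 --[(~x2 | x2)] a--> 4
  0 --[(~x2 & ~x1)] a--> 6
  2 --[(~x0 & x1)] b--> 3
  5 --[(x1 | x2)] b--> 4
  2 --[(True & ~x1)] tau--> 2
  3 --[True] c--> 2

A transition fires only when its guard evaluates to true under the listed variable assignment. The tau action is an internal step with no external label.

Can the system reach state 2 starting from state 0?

Answer: REACHABLE

Trace:
After dropping false guards: 12 live edges.
Layer 0: {0}
Layer 1: {6}  now seen {0,6}
Layer 2: {3}  now seen {0,3,6}
Layer 3: {2}  now seen {0,2,3,6}
Layer 4: {4}  now seen {0,2,3,4,6}
Reach set: {0,2,3,4,6}
witness 2: a·a·c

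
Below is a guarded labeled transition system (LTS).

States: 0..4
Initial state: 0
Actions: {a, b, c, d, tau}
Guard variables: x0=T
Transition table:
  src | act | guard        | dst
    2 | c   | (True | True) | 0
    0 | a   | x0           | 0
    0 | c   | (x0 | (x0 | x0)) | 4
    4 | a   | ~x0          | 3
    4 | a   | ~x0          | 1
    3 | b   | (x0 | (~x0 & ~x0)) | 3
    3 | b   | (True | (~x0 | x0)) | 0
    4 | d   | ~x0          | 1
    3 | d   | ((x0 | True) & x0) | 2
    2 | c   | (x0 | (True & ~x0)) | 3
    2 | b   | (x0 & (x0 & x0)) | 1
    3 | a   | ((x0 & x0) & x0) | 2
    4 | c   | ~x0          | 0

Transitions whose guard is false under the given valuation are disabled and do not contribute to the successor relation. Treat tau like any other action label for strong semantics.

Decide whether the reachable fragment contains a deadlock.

Answer: DEADLOCK at state 4

Working:
Reachable = {0,4}
  0: a→0  c→4  [2 out]
  4: ∅  [no exit]
Path to 4: c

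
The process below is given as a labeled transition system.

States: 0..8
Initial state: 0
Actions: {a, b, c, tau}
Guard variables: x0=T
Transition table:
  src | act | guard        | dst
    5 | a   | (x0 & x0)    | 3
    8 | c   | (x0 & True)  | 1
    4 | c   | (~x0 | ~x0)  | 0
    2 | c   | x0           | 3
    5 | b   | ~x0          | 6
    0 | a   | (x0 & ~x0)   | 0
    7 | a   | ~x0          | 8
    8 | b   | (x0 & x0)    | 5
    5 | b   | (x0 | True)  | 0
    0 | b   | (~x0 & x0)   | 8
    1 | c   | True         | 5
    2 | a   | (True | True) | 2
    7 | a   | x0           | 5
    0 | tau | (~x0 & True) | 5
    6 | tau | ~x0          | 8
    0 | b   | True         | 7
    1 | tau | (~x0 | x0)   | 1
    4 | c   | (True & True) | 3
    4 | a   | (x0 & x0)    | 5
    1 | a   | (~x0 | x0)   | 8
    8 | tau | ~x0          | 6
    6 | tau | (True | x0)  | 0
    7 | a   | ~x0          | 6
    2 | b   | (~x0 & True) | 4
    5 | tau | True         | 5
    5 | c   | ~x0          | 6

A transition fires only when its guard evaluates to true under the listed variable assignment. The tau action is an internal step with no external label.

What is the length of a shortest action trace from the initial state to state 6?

Layered search for 6:
  depth 0: {0}
  depth 1: {7}
  depth 2: {5}
  depth 3: {3}
6 never appears.

Answer: UNREACHABLE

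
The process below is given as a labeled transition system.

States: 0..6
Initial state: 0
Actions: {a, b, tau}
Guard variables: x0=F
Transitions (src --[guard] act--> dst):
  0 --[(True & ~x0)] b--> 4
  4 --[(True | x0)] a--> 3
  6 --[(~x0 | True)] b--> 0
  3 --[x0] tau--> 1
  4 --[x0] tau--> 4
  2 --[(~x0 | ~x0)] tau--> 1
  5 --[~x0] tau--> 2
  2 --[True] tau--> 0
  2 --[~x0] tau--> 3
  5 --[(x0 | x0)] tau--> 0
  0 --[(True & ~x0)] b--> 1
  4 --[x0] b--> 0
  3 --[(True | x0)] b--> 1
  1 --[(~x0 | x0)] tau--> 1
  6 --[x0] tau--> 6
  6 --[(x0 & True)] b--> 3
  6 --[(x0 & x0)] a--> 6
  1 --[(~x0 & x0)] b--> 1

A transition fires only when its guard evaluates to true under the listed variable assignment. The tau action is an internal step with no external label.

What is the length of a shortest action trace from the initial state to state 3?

Breadth-first toward 3:
  depth 0: {0}
  depth 1: {1,4}
  depth 2: {3}
3 enters at depth 2; path b·a

Answer: 2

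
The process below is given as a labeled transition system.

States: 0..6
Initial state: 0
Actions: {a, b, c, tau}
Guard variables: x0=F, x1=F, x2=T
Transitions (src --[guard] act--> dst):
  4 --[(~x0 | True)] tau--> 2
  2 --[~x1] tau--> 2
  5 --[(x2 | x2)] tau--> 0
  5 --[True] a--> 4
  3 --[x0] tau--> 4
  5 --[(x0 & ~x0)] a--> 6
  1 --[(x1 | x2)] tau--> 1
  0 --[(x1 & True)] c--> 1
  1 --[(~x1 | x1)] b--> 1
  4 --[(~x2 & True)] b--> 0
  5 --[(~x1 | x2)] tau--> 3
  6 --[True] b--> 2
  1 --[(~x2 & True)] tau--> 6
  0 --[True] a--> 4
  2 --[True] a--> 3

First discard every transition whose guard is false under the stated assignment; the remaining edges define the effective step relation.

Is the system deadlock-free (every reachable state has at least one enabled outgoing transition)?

Answer: DEADLOCK at state 3

Analysis:
Reach set: {0,2,3,4}
  0: a→4  [1 exit(s)]
  2: a→3  tau→2  [2 exit(s)]
  3: ∅  [no exit]
  4: tau→2  [1 exit(s)]
trace reaching 3: a·tau·a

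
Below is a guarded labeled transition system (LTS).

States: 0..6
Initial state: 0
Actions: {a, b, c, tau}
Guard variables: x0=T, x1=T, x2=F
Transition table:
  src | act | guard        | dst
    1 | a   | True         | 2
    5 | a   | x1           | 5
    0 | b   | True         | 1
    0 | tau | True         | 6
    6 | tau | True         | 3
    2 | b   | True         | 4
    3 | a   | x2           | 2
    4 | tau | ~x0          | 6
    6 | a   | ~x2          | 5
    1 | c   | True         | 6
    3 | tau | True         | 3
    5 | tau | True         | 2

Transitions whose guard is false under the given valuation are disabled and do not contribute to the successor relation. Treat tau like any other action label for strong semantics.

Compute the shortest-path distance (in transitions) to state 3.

Answer: 2

Analysis:
Layered search for 3:
  L0 = {0}
  L1 = {1,6}
  L2 = {2,3,5}
3 enters at depth 2; path tau·tau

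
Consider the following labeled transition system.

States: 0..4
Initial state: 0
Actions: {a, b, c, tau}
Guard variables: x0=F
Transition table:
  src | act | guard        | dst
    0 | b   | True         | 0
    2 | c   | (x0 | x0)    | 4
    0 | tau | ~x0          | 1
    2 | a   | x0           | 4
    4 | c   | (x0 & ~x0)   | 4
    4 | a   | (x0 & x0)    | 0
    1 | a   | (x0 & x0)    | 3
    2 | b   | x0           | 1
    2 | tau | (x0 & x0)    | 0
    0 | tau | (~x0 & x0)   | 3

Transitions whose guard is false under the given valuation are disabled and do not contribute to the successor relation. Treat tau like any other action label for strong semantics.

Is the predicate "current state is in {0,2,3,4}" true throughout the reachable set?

Inv-set: {0,2,3,4}
Reachable = {0,1}
  0: safe
  1: VIOLATES
witness against invariant: tau → 1

Answer: INVARIANT VIOLATED at state 1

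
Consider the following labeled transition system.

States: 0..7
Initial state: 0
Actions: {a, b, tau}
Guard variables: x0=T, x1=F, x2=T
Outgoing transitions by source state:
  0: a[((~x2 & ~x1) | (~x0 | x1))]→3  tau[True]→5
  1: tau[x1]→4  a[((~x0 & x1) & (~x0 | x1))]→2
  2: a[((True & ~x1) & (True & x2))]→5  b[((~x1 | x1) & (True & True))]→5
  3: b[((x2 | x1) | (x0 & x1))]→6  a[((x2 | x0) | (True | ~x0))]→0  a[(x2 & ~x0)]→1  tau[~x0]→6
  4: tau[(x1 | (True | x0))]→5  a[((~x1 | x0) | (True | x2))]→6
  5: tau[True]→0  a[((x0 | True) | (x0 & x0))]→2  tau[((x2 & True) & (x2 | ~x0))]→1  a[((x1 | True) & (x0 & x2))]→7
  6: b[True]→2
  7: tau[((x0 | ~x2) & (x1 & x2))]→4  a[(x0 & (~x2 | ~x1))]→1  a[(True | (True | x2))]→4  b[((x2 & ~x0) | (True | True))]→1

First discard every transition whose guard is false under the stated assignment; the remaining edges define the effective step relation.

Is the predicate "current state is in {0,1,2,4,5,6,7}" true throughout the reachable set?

Answer: INVARIANT HOLDS

Analysis:
Safe = {0,1,2,4,5,6,7}
Reach set: {0,1,2,4,5,6,7}
  0: ok
  1: ok
  2: ok
  4: ok
  5: ok
  6: ok
  7: ok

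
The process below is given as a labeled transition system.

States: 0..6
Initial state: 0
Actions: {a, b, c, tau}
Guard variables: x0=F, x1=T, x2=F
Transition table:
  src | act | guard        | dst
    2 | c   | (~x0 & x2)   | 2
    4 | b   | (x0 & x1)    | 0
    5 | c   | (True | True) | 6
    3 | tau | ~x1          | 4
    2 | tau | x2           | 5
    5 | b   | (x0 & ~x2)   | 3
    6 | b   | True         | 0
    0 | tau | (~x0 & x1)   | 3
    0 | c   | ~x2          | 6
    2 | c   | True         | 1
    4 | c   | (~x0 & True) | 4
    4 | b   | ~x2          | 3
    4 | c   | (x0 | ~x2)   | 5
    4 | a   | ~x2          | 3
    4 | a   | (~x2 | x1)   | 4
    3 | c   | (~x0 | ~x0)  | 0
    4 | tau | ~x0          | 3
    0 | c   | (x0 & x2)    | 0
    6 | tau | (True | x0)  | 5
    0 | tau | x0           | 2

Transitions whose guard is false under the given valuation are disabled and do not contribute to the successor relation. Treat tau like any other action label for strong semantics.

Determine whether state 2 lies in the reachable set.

After dropping false guards: 13 live edges.
Layer 0: {0}
Layer 1: {3,6}  total {0,3,6}
Layer 2: {5}  total {0,3,5,6}
Reachable = {0,3,5,6}

Answer: UNREACHABLE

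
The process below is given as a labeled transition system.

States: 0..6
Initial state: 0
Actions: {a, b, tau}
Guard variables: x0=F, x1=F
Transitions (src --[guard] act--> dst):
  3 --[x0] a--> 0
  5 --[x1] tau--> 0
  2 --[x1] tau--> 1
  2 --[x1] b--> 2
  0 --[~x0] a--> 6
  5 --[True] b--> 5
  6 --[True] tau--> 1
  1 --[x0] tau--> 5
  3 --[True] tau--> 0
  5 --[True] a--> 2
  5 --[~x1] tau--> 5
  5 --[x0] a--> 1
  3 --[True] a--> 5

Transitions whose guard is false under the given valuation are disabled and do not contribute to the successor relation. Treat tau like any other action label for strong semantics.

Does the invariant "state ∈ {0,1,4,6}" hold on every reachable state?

Answer: INVARIANT HOLDS

Working:
Inv-set: {0,1,4,6}
R = {0,1,6}
  0: ok
  1: ok
  6: ok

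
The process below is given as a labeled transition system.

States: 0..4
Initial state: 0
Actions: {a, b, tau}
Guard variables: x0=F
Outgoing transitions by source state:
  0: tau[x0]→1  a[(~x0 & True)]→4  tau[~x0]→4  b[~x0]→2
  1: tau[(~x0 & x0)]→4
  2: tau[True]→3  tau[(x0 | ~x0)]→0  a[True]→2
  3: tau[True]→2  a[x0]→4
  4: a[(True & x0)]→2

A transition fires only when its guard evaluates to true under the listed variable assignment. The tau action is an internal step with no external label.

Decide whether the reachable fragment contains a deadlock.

Answer: DEADLOCK at state 4

Working:
Reachable = {0,2,3,4}
  0: a→4  b→2  tau→4  [3 exit(s)]
  2: a→2  tau→0  tau→3  [3 exit(s)]
  3: tau→2  [1 exit(s)]
  4: ∅  [STUCK]
trace reaching 4: a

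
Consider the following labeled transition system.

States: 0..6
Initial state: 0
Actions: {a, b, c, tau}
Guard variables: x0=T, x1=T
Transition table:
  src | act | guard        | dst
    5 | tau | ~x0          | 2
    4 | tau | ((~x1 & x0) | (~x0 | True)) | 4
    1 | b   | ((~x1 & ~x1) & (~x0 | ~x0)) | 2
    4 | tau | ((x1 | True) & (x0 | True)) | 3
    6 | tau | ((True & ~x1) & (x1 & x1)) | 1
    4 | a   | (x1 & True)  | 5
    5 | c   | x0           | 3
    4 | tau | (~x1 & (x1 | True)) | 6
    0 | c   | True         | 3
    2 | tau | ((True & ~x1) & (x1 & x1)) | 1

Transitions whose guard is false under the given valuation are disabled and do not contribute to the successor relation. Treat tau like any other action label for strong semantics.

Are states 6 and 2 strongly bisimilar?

Bisimulation quotient by refinement:
  π0 = {{0,1,2,3,4,5,6}}
  π1 = {{0,5},{1,2,3,6},{4}}
stable after 2 split(s): 3 block(s)
class of 6: {1,2,3,6}; class of 2: {1,2,3,6}

Answer: BISIMILAR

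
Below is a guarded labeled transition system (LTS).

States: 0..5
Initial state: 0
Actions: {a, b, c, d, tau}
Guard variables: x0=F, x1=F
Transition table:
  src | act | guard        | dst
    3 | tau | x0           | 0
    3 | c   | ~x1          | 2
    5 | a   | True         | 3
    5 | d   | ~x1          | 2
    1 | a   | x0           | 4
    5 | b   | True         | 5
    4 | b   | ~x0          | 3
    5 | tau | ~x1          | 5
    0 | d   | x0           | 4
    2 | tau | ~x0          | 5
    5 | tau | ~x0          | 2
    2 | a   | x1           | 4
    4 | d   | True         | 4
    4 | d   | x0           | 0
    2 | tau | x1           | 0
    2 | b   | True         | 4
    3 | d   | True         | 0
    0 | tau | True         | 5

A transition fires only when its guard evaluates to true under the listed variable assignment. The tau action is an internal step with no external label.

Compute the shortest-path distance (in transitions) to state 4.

Layered search for 4:
  Layer 0: {0}
  Layer 1: {5}
  Layer 2: {2,3}
  Layer 3: {4}
first hit 4 at d=3 via tau·d·b

Answer: 3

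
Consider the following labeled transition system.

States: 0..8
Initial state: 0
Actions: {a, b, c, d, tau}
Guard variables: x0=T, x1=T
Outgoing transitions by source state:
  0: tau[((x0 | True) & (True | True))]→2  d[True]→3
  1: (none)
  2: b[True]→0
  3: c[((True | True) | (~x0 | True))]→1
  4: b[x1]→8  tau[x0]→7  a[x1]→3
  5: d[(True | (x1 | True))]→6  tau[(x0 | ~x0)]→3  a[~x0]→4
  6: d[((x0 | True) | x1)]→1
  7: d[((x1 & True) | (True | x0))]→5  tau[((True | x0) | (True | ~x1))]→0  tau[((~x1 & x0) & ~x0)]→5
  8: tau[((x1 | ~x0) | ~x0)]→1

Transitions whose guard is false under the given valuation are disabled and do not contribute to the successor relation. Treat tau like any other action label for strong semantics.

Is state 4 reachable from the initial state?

13 transition(s) survive guard evaluation.
Layer 0: {0}
Layer 1: {2,3}  cumulative {0,2,3}
Layer 2: {1}  cumulative {0,1,2,3}
R = {0,1,2,3}

Answer: UNREACHABLE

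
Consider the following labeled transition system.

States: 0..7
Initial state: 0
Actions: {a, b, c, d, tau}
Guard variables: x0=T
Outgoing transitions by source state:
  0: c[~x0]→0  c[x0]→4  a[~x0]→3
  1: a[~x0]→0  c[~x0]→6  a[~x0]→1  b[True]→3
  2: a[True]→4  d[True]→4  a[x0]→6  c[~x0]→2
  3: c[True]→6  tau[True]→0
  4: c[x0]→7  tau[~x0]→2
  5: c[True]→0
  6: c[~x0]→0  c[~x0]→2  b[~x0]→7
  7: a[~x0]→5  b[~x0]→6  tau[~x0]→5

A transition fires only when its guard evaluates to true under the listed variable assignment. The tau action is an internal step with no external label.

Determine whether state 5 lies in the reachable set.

9 transition(s) survive guard evaluation.
L0 = {0}
L1 = {4}  now seen {0,4}
L2 = {7}  now seen {0,4,7}
Reachable = {0,4,7}

Answer: UNREACHABLE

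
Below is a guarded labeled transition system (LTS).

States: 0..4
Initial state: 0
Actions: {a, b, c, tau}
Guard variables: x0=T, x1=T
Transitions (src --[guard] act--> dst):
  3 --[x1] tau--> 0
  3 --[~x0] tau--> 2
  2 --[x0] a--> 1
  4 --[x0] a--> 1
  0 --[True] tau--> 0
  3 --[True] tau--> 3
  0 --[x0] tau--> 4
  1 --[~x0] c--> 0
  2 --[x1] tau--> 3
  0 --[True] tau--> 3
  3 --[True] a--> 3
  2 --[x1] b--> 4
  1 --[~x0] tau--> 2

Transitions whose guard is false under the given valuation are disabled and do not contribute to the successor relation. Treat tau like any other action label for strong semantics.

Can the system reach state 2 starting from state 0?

10 transition(s) survive guard evaluation.
depth 0: {0}
depth 1: {3,4}  now seen {0,3,4}
depth 2: {1}  now seen {0,1,3,4}
Reach set: {0,1,3,4}

Answer: UNREACHABLE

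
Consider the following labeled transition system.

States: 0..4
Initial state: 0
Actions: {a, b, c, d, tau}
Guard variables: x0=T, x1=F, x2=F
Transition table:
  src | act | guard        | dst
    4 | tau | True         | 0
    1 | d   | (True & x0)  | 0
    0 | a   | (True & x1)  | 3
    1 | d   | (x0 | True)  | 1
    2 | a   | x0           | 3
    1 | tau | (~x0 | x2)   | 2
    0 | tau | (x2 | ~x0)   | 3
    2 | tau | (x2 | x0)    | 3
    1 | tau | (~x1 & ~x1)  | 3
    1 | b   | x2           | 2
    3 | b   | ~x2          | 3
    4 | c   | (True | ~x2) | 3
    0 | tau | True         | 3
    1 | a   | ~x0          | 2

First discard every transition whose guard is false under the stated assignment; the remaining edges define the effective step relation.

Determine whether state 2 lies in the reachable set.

Answer: UNREACHABLE

Trace:
Guard filter leaves 9 enabled edge(s).
Layer 0: {0}
Layer 1: {3}  total {0,3}
Reach set: {0,3}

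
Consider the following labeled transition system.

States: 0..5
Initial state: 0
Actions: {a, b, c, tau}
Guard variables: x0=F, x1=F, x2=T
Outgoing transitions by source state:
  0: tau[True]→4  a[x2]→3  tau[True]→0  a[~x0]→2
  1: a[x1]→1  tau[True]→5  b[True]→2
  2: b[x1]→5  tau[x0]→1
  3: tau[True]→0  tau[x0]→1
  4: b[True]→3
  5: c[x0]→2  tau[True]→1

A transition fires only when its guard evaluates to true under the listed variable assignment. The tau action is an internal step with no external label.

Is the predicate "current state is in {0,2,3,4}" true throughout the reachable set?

Answer: INVARIANT HOLDS

Working:
Safe = {0,2,3,4}
Reachable = {0,2,3,4}
  0: ✓
  2: ✓
  3: ✓
  4: ✓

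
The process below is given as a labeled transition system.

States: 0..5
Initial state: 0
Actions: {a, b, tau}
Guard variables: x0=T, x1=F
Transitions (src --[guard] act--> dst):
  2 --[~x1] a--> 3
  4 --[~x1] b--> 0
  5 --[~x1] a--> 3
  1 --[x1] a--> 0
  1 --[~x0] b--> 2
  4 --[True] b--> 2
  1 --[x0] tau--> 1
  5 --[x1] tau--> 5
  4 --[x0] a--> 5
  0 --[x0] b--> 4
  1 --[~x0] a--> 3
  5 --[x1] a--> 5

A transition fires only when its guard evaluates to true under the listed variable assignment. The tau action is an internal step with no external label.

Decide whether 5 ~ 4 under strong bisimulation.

Refine partition for ~:
  round 0: {{0,1,2,3,4,5}}
  round 1: {{0},{1},{2,5},{3},{4}}
5 equivalence class(es) (converged in 2)
class of 5: {2,5}; class of 4: {4}

Answer: NOT BISIMILAR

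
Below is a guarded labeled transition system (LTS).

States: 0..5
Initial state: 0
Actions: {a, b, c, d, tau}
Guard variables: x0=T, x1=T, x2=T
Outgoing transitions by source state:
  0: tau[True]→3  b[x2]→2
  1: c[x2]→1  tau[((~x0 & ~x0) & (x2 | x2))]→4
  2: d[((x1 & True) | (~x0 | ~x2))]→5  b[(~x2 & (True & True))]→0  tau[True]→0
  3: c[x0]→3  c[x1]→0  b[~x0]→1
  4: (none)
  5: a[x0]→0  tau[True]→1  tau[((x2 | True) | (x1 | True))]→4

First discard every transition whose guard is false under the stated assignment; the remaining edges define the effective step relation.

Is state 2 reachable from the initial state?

Answer: REACHABLE

Working:
Guard filter leaves 10 enabled edge(s).
Layer 0: {0}
Layer 1: {2,3}  now seen {0,2,3}
Layer 2: {5}  now seen {0,2,3,5}
Layer 3: {1,4}  now seen {0,1,2,3,4,5}
Reach set: {0,1,2,3,4,5}
Path to 2: b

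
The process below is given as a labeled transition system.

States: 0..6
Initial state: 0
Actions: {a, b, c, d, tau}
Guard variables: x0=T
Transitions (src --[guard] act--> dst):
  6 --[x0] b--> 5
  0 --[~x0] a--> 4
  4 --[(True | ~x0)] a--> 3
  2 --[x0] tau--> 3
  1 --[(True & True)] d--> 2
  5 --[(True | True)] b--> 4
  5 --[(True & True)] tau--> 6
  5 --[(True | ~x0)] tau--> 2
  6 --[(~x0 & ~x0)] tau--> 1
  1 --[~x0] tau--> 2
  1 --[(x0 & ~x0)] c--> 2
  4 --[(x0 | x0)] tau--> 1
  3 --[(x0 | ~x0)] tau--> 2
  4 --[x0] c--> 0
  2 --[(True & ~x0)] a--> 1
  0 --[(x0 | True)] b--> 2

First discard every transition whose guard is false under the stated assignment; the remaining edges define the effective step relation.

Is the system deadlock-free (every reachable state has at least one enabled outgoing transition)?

Reach set: {0,2,3}
  0: b→2  [deg 1]
  2: tau→3  [deg 1]
  3: tau→2  [deg 1]

Answer: DEADLOCK-FREE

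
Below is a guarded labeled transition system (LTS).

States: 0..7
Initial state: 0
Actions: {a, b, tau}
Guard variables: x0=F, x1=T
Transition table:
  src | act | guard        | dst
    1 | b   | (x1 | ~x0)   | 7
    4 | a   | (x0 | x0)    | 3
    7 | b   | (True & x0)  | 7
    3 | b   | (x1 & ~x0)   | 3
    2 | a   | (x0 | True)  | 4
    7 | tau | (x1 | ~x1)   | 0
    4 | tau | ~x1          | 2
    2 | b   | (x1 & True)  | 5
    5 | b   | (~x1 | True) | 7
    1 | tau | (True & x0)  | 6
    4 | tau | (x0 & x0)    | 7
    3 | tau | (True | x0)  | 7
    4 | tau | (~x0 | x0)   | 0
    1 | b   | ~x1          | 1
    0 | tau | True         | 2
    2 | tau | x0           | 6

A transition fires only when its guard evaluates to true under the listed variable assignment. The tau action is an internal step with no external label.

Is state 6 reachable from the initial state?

9 transition(s) survive guard evaluation.
depth 0: {0}
depth 1: {2}  cumulative {0,2}
depth 2: {4,5}  cumulative {0,2,4,5}
depth 3: {7}  cumulative {0,2,4,5,7}
Reach set: {0,2,4,5,7}

Answer: UNREACHABLE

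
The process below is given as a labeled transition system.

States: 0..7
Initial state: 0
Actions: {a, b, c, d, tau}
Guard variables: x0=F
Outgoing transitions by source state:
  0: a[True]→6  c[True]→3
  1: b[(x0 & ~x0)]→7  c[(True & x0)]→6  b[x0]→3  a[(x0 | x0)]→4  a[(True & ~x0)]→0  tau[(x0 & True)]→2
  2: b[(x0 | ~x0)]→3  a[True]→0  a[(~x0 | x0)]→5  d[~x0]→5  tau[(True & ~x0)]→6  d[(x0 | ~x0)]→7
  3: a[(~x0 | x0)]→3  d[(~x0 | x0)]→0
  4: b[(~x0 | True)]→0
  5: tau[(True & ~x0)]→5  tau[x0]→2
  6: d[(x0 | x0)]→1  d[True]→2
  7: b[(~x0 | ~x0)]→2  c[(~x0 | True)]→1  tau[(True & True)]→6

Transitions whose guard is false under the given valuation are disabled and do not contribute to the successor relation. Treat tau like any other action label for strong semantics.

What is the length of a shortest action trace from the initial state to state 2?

Answer: 2

Analysis:
Breadth-first toward 2:
  Layer 0: {0}
  Layer 1: {3,6}
  Layer 2: {2}
2 enters at depth 2; path a·d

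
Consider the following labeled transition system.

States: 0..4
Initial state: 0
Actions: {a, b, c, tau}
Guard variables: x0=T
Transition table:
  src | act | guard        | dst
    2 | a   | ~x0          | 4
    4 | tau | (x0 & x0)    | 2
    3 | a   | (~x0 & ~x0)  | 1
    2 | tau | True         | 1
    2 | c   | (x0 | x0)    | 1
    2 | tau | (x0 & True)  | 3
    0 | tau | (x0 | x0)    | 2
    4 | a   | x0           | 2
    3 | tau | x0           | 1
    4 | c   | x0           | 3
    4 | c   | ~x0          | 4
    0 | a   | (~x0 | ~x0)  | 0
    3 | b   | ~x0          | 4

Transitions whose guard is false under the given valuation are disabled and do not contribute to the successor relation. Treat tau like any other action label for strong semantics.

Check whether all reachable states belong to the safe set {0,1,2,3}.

Inv-set: {0,1,2,3}
R = {0,1,2,3}
  0: safe
  1: safe
  2: safe
  3: safe

Answer: INVARIANT HOLDS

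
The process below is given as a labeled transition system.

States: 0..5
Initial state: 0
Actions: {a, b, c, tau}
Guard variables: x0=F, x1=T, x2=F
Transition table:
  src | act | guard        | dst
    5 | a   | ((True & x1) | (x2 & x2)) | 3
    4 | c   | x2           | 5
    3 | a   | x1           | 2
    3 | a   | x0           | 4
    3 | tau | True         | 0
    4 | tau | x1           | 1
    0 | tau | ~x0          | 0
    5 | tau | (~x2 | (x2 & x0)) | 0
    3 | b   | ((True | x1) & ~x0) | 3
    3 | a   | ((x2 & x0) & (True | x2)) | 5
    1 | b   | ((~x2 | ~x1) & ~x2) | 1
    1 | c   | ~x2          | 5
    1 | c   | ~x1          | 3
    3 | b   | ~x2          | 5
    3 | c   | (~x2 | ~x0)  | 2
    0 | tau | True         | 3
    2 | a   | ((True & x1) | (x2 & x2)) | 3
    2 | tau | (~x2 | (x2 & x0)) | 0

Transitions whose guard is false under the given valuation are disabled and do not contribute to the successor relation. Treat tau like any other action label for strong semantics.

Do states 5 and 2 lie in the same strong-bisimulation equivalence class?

Compute ~ classes (split until stable):
  π0 = {{0,1,2,3,4,5}}
  π1 = {{0,4},{1},{2,5},{3}}
  π2 = {{0},{1},{2,5},{3},{4}}
Fixed point at round 3; 5 class(es).
[5]={2,5}  [2]={2,5}

Answer: BISIMILAR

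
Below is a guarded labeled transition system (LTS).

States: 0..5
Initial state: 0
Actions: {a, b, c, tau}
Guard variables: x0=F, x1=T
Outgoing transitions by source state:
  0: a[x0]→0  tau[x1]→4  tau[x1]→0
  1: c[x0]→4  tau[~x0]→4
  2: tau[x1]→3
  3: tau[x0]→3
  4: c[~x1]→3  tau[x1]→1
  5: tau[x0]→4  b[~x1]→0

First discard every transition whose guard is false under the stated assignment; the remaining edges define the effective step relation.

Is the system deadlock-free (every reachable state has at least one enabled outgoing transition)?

Answer: DEADLOCK-FREE

Analysis:
R = {0,1,4}
  0: tau→0  tau→4  [deg 2]
  1: tau→4  [deg 1]
  4: tau→1  [deg 1]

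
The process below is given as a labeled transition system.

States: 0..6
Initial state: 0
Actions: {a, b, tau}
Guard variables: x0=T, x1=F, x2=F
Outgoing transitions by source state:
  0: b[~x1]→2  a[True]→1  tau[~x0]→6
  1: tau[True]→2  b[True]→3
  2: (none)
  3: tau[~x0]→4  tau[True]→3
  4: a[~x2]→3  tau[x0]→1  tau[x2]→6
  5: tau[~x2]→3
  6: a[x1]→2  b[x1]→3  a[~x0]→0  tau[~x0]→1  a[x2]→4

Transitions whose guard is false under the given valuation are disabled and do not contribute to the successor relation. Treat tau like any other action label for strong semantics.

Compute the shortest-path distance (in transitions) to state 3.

Answer: 2

Analysis:
Layered search for 3:
  L0 = {0}
  L1 = {1,2}
  L2 = {3}
first hit 3 at d=2 via a·b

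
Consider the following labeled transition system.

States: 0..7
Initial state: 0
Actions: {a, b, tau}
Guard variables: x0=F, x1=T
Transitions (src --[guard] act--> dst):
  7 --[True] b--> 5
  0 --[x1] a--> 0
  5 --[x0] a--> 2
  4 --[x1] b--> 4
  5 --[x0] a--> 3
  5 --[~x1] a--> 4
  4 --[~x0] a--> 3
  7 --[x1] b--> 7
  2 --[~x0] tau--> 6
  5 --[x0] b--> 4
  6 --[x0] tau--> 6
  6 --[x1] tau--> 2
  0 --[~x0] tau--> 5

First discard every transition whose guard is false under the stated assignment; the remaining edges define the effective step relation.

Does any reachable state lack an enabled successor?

R = {0,5}
  0: a→0  tau→5  [2 exit(s)]
  5: ∅  [deadlock]
witness 5: tau

Answer: DEADLOCK at state 5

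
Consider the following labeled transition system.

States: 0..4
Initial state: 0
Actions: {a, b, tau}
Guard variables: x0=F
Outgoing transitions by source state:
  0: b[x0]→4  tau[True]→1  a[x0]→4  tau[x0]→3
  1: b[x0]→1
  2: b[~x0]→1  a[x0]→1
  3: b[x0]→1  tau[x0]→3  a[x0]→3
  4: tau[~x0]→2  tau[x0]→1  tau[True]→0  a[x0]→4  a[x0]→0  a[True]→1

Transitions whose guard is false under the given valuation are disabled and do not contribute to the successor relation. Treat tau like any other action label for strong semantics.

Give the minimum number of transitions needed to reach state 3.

Layered search for 3:
  L0 = {0}
  L1 = {1}
3 never appears.

Answer: UNREACHABLE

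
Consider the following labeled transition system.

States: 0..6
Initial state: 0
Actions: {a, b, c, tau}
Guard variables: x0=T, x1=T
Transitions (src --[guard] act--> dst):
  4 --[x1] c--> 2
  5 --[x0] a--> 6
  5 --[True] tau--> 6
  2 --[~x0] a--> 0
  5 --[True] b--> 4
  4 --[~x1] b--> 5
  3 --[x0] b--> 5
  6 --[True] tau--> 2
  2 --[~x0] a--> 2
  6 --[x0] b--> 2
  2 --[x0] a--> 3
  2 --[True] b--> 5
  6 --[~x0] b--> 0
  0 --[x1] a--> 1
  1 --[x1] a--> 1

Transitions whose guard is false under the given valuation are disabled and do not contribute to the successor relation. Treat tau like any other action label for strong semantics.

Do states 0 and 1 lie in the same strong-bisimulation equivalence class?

Refine partition for ~:
  round 0: {{0,1,2,3,4,5,6}}
  round 1: {{0,1},{2},{3},{4},{5},{6}}
Fixed point at round 2; 6 class(es).
0∈{0,1}, 1∈{0,1}

Answer: BISIMILAR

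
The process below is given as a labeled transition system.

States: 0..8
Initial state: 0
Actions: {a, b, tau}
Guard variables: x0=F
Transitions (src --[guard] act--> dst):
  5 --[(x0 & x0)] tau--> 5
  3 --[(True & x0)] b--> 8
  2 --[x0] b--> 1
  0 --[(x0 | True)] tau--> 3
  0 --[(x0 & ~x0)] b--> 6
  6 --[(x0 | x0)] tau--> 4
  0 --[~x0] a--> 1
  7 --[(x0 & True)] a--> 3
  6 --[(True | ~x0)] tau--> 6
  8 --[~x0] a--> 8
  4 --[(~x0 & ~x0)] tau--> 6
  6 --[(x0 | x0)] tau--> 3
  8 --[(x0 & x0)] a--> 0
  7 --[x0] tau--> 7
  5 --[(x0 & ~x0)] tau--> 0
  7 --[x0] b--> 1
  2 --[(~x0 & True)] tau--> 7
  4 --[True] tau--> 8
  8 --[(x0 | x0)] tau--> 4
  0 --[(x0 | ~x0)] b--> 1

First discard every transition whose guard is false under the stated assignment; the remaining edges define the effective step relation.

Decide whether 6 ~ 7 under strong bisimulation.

Answer: NOT BISIMILAR

Working:
Bisimulation quotient by refinement:
  round 0: {{0,1,2,3,4,5,6,7,8}}
  round 1: {{0},{1,3,5,7},{2,4,6},{8}}
  round 2: {{0},{1,3,5,7},{2},{4},{6},{8}}
Fixed point at round 3; 6 class(es).
class of 6: {6}; class of 7: {1,3,5,7}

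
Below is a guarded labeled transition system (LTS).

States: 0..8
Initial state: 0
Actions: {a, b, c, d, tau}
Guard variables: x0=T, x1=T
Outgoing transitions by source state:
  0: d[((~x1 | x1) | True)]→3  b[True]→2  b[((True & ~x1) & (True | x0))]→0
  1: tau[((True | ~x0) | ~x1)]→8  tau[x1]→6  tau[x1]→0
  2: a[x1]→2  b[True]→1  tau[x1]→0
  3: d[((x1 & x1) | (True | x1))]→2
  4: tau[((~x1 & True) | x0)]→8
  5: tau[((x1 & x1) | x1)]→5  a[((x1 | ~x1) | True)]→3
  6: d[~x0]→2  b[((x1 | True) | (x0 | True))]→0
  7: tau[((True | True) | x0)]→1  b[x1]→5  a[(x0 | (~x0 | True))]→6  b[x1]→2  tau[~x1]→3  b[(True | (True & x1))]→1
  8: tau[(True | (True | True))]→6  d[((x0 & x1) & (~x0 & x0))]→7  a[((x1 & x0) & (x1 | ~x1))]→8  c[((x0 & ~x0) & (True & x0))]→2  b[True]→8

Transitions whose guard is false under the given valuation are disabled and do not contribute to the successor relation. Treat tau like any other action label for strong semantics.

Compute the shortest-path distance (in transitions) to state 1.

BFS to 1:
  Layer 0: {0}
  Layer 1: {2,3}
  Layer 2: {1}
depth(1)=2, e.g. b·b

Answer: 2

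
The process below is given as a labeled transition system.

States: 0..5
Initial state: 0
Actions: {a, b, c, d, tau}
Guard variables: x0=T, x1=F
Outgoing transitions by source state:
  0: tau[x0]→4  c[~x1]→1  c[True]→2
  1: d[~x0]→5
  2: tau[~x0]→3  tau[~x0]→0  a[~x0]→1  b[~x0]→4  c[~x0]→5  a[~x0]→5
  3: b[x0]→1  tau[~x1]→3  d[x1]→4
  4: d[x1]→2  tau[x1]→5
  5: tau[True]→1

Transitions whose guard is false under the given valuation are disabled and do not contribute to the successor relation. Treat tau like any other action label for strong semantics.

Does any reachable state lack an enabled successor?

Reach set: {0,1,2,4}
  0: c→1  c→2  tau→4  [deg 3]
  1: ∅  [no exit]
  2: ∅  [no exit]
  4: ∅  [no exit]
trace reaching 1: c

Answer: DEADLOCK at state 1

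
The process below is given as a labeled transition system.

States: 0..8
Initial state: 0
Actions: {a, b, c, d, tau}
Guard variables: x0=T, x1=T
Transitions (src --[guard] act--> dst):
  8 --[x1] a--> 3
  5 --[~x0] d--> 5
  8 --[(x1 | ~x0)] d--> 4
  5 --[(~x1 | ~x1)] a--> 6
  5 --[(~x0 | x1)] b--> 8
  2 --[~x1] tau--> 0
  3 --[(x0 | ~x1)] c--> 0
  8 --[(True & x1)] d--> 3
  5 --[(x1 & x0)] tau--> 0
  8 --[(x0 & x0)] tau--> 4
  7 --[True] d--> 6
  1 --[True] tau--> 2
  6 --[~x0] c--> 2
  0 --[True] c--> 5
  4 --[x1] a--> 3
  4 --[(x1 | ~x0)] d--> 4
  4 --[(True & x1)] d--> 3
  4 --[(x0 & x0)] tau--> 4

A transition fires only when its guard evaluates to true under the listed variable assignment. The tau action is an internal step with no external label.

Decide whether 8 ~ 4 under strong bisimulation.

Compute ~ classes (split until stable):
  P[0] = {{0,1,2,3,4,5,6,7,8}}
  P[1] = {{0,3},{1},{2,6},{4,8},{5},{7}}
  P[2] = {{0},{1},{2,6},{3},{4,8},{5},{7}}
Fixed point at round 3; 7 class(es).
class of 8: {4,8}; class of 4: {4,8}

Answer: BISIMILAR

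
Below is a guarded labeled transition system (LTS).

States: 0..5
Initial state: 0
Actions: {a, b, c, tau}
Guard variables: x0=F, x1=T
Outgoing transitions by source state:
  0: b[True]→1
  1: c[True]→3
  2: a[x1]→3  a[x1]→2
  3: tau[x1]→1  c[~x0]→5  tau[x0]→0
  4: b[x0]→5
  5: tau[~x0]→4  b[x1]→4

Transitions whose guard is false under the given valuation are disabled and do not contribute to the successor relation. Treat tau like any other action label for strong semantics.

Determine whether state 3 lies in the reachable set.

Answer: REACHABLE

Analysis:
8 transition(s) survive guard evaluation.
depth 0: {0}
depth 1: {1}  now seen {0,1}
depth 2: {3}  now seen {0,1,3}
depth 3: {5}  now seen {0,1,3,5}
depth 4: {4}  now seen {0,1,3,4,5}
Reachable = {0,1,3,4,5}
trace reaching 3: b·c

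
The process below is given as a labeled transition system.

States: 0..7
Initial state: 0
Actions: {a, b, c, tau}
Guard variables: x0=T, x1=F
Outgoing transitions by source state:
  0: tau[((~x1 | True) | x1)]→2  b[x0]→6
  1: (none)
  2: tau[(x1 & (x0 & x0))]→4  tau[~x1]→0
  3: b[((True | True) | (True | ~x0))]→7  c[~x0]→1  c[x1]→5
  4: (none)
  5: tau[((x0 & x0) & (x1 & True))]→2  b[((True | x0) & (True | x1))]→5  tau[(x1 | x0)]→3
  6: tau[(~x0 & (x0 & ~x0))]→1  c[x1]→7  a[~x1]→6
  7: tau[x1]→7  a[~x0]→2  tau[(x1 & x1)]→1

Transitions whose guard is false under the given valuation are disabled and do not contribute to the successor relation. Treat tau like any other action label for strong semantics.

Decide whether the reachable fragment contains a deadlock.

Answer: DEADLOCK-FREE

Trace:
Reach set: {0,2,6}
  0: b→6  tau→2  [2 out]
  2: tau→0  [1 out]
  6: a→6  [1 out]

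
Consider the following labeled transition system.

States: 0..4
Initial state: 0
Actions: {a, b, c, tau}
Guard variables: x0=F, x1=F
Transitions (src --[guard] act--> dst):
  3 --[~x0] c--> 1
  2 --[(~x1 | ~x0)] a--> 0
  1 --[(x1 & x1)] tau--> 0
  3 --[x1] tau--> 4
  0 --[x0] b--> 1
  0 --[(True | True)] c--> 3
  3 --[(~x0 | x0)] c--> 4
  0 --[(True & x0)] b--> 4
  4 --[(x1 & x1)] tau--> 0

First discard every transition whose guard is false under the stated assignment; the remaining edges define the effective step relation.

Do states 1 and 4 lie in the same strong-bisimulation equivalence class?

Answer: BISIMILAR

Working:
Refine partition for ~:
  round 0: {{0,1,2,3,4}}
  round 1: {{0,3},{1,4},{2}}
  round 2: {{0},{1,4},{2},{3}}
stable after 3 split(s): 4 block(s)
1∈{1,4}, 4∈{1,4}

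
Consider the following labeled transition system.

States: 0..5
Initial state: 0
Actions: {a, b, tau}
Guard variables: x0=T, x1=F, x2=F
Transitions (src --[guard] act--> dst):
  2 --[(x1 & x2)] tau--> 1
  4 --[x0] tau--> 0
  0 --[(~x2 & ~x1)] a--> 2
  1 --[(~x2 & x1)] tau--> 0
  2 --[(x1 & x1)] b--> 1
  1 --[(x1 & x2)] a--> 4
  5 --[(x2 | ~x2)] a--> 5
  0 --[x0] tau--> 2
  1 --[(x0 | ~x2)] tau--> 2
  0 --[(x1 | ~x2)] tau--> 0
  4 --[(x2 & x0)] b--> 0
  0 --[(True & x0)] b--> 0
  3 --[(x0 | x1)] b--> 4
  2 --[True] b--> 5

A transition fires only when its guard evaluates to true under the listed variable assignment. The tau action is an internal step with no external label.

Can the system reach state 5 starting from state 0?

Answer: REACHABLE

Trace:
Guard filter leaves 9 enabled edge(s).
Layer 0: {0}
Layer 1: {2}  now seen {0,2}
Layer 2: {5}  now seen {0,2,5}
R = {0,2,5}
trace reaching 5: a·b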